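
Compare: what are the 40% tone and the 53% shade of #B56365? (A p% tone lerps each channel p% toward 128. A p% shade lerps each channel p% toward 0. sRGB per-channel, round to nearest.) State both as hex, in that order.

#B56365 is rgb(181, 99, 101).
40% tone:
  R: 181 − 21.2 = 159.8 → 160
  G: 99 + 11.6 = 110.6 → 111
  B: 101 + 0.4×(128−101) = 101 + 10.8 = 111.8 → 112
  → #A06F70
53% shade:
  R: 181 − 95.93 = 85.07 → 85
  G: 99 − 52.47 = 46.53 → 47
  B: 101 + 0.53×(0−101) = 101 − 53.53 = 47.47 → 47
  → #552F2F

#A06F70, #552F2F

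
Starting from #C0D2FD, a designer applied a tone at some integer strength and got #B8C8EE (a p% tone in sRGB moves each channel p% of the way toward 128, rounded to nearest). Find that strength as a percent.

12%

#C0D2FD is rgb(192, 210, 253); #B8C8EE is rgb(184, 200, 238).
On the B channel (widest range): 238 ≈ 253 + (p/100)(128 − 253), so p ≈ 100×(238 − 253)/(128 − 253) = -1500/-125 = 12.00.
p = 12 reproduces all three channels after rounding.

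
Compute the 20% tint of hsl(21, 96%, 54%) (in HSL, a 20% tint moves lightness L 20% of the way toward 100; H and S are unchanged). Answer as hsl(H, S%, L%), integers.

hsl(21, 96%, 63%)

L moves 20% from 54 toward 100: 54 + 9.2 = 63.2 → 63.
H and S are unchanged.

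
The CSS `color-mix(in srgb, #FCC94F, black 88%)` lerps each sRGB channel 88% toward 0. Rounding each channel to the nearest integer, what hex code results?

#1E1809

#FCC94F is rgb(252, 201, 79).
Lerp each channel 88% toward 0:
  R: 252 − 221.76 = 30.24 → 30
  G: 201 − 176.88 = 24.12 → 24
  B: 79 + 0.88×(0−79) = 79 − 69.52 = 9.48 → 9
rgb(30, 24, 9) = #1E1809.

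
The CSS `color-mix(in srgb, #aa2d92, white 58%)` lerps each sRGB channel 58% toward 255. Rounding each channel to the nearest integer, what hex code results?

#aa2d92 is rgb(170, 45, 146).
A 58% tint moves each channel 58% toward 255:
  R: 170 + 0.58×(255−170) = 170 + 49.3 = 219.3 → 219
  G: 45 + 0.58×(255−45) = 45 + 121.8 = 166.8 → 167
  B: 146 + 0.58×(255−146) = 146 + 63.22 = 209.22 → 209
rgb(219, 167, 209) = #dba7d1.

#dba7d1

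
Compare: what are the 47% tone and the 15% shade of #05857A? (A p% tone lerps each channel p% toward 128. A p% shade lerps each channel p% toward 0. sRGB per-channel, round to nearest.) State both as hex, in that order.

#05857A is rgb(5, 133, 122).
47% tone:
  R: 5 + 0.47×(128−5) = 5 + 57.81 = 62.81 → 63
  G: 133 + 0.47×(128−133) = 133 − 2.35 = 130.65 → 131
  B: 122 + 0.47×(128−122) = 122 + 2.82 = 124.82 → 125
  → #3F837D
15% shade:
  R: 5 + 0.15×(0−5) = 5 − 0.75 = 4.25 → 4
  G: 133 + 0.15×(0−133) = 133 − 19.95 = 113.05 → 113
  B: 122 + 0.15×(0−122) = 122 − 18.3 = 103.7 → 104
  → #047168

#3F837D, #047168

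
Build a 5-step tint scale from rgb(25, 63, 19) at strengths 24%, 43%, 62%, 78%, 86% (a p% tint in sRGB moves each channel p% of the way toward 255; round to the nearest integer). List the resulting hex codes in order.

#506d4c, #7c9278, #a8b6a5, #ccd5cb, #dfe4de

24%: (25 + 55.2 = 80.2→80, 63 + 46.08 = 109.08→109, 19 + 56.64 = 75.64→76) → #506d4c
43%: (25 + 98.9 = 123.9→124, 63 + 82.56 = 145.56→146, 19 + 101.48 = 120.48→120) → #7c9278
62%: (25 + 142.6 = 167.6→168, 63 + 119.04 = 182.04→182, 19 + 146.32 = 165.32→165) → #a8b6a5
78%: (25 + 179.4 = 204.4→204, 63 + 149.76 = 212.76→213, 19 + 184.08 = 203.08→203) → #ccd5cb
86%: (25 + 197.8 = 222.8→223, 63 + 165.12 = 228.12→228, 19 + 202.96 = 221.96→222) → #dfe4de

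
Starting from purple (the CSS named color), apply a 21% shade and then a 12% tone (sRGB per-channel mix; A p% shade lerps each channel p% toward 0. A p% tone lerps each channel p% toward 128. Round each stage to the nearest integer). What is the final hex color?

#680f68

CSS purple is rgb(128, 0, 128).
Per channel, c → c + 0.21(0 − c):
  R: 128 + 0.21×(0−128) = 128 − 26.88 = 101.12 → 101
  G: 0 + 0.21×(0−0) = 0 + 0 = 0 → 0
  B: 128 + 0.21×(0−128) = 128 − 26.88 = 101.12 → 101
After the shade: rgb(101, 0, 101) = #650065.
Per channel, c → c + 0.12(128 − c):
  R: 101 + 0.12×(128−101) = 101 + 3.24 = 104.24 → 104
  G: 0 + 15.36 = 15.36 → 15
  B: 101 + 0.12×(128−101) = 101 + 3.24 = 104.24 → 104
rgb(104, 15, 104) = #680f68.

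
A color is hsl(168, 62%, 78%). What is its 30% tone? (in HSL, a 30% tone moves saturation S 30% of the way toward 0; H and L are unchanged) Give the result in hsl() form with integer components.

hsl(168, 43%, 78%)

S moves 30% from 62 toward 0: 62 − 18.6 = 43.4 → 43.
H and L are unchanged.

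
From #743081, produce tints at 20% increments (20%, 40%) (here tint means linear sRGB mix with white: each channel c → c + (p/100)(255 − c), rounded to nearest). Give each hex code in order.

#743081 is rgb(116, 48, 129).
20%: (116 + 27.8 = 143.8→144, 48 + 41.4 = 89.4→89, 129 + 25.2 = 154.2→154) → #90599A
40%: (116 + 55.6 = 171.6→172, 48 + 82.8 = 130.8→131, 129 + 50.4 = 179.4→179) → #AC83B3

#90599A, #AC83B3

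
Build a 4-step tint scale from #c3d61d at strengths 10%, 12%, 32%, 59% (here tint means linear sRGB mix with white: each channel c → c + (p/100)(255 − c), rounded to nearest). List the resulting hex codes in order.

#c3d61d is rgb(195, 214, 29).
10%: (195 + 6 = 201→201, 214 + 4.1 = 218.1→218, 29 + 22.6 = 51.6→52) → #c9da34
12%: (195 + 7.2 = 202.2→202, 214 + 4.92 = 218.92→219, 29 + 27.12 = 56.12→56) → #cadb38
32%: (195 + 19.2 = 214.2→214, 214 + 13.12 = 227.12→227, 29 + 72.32 = 101.32→101) → #d6e365
59%: (195 + 35.4 = 230.4→230, 214 + 24.19 = 238.19→238, 29 + 133.34 = 162.34→162) → #e6eea2

#c9da34, #cadb38, #d6e365, #e6eea2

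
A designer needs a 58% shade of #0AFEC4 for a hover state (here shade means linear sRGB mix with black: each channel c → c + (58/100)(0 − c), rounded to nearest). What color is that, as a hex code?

#046B52

#0AFEC4 is rgb(10, 254, 196).
A 58% shade moves each channel 58% toward 0:
  R: 10 − 5.8 = 4.2 → 4
  G: 254 − 147.32 = 106.68 → 107
  B: 196 − 113.68 = 82.32 → 82
rgb(4, 107, 82) = #046B52.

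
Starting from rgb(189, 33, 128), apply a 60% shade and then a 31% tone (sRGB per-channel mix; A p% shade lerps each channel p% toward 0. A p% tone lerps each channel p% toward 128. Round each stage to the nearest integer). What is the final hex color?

#5c314b

Per channel, c → c + 0.6(0 − c):
  R: 189 − 113.4 = 75.6 → 76
  G: 33 − 19.8 = 13.2 → 13
  B: 128 − 76.8 = 51.2 → 51
After the shade: rgb(76, 13, 51) = #4c0d33.
Lerp each channel 31% toward 128:
  R: 76 + 0.31×(128−76) = 76 + 16.12 = 92.12 → 92
  G: 13 + 35.65 = 48.65 → 49
  B: 51 + 0.31×(128−51) = 51 + 23.87 = 74.87 → 75
rgb(92, 49, 75) = #5c314b.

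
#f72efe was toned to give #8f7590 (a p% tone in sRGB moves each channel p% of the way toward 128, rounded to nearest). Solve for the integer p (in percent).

#f72efe is rgb(247, 46, 254); #8f7590 is rgb(143, 117, 144).
On the B channel (widest range): 144 ≈ 254 + (p/100)(128 − 254), so p ≈ 100×(144 − 254)/(128 − 254) = -11000/-126 = 87.30.
p = 87 reproduces all three channels after rounding.

87%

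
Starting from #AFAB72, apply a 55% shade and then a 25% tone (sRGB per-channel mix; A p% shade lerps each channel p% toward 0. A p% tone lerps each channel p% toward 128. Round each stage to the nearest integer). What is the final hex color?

#5B5A46

#AFAB72 is rgb(175, 171, 114).
A 55% shade moves each channel 55% toward 0:
  R: 175 − 96.25 = 78.75 → 79
  G: 171 − 94.05 = 76.95 → 77
  B: 114 + 0.55×(0−114) = 114 − 62.7 = 51.3 → 51
After the shade: rgb(79, 77, 51) = #4F4D33.
A 25% tone moves each channel 25% toward 128:
  R: 79 + 0.25×(128−79) = 79 + 12.25 = 91.25 → 91
  G: 77 + 0.25×(128−77) = 77 + 12.75 = 89.75 → 90
  B: 51 + 19.25 = 70.25 → 70
rgb(91, 90, 70) = #5B5A46.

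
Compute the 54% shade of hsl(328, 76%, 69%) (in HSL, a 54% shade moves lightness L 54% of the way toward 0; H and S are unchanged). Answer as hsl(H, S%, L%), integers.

hsl(328, 76%, 32%)

L moves 54% from 69 toward 0: 69 − 37.26 = 31.74 → 32.
H and S are unchanged.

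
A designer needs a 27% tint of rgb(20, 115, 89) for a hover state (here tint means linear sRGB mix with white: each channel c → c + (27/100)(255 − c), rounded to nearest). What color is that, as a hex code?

#539986

Per channel, c → c + 0.27(255 − c):
  R: 20 + 0.27×(255−20) = 20 + 63.45 = 83.45 → 83
  G: 115 + 0.27×(255−115) = 115 + 37.8 = 152.8 → 153
  B: 89 + 44.82 = 133.82 → 134
rgb(83, 153, 134) = #539986.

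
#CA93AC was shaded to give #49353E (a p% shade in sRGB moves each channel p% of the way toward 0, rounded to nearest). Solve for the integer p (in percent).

64%

#CA93AC is rgb(202, 147, 172); #49353E is rgb(73, 53, 62).
On the R channel (widest range): 73 ≈ 202 + (p/100)(0 − 202), so p ≈ 100×(73 − 202)/(0 − 202) = -12900/-202 = 63.86.
p = 64 reproduces all three channels after rounding.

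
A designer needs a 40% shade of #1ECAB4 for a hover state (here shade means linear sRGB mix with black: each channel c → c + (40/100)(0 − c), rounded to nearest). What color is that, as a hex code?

#12796C

#1ECAB4 is rgb(30, 202, 180).
Lerp each channel 40% toward 0:
  R: 30 + 0.4×(0−30) = 30 − 12 = 18 → 18
  G: 202 + 0.4×(0−202) = 202 − 80.8 = 121.2 → 121
  B: 180 − 72 = 108 → 108
rgb(18, 121, 108) = #12796C.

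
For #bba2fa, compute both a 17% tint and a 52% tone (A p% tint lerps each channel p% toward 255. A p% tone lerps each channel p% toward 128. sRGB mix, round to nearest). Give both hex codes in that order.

#c7b2fb, #9c90bb

#bba2fa is rgb(187, 162, 250).
17% tint:
  R: 187 + 0.17×(255−187) = 187 + 11.56 = 198.56 → 199
  G: 162 + 15.81 = 177.81 → 178
  B: 250 + 0.17×(255−250) = 250 + 0.85 = 250.85 → 251
  → #c7b2fb
52% tone:
  R: 187 + 0.52×(128−187) = 187 − 30.68 = 156.32 → 156
  G: 162 − 17.68 = 144.32 → 144
  B: 250 + 0.52×(128−250) = 250 − 63.44 = 186.56 → 187
  → #9c90bb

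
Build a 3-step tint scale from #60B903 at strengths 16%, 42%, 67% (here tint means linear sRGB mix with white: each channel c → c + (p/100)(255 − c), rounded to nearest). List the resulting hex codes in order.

#60B903 is rgb(96, 185, 3).
16%: (96 + 25.44 = 121.44→121, 185 + 11.2 = 196.2→196, 3 + 40.32 = 43.32→43) → #79C42B
42%: (96 + 66.78 = 162.78→163, 185 + 29.4 = 214.4→214, 3 + 105.84 = 108.84→109) → #A3D66D
67%: (96 + 106.53 = 202.53→203, 185 + 46.9 = 231.9→232, 3 + 168.84 = 171.84→172) → #CBE8AC

#79C42B, #A3D66D, #CBE8AC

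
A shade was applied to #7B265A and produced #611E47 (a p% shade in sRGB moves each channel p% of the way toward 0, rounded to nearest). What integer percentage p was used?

#7B265A is rgb(123, 38, 90); #611E47 is rgb(97, 30, 71).
On the R channel (widest range): 97 ≈ 123 + (p/100)(0 − 123), so p ≈ 100×(97 − 123)/(0 − 123) = -2600/-123 = 21.14.
p = 21 reproduces all three channels after rounding.

21%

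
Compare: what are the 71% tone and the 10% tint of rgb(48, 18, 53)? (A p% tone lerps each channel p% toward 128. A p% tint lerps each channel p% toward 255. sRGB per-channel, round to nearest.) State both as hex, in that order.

#69606a, #452a49

71% tone:
  R: 48 + 0.71×(128−48) = 48 + 56.8 = 104.8 → 105
  G: 18 + 0.71×(128−18) = 18 + 78.1 = 96.1 → 96
  B: 53 + 0.71×(128−53) = 53 + 53.25 = 106.25 → 106
  → #69606a
10% tint:
  R: 48 + 0.1×(255−48) = 48 + 20.7 = 68.7 → 69
  G: 18 + 0.1×(255−18) = 18 + 23.7 = 41.7 → 42
  B: 53 + 0.1×(255−53) = 53 + 20.2 = 73.2 → 73
  → #452a49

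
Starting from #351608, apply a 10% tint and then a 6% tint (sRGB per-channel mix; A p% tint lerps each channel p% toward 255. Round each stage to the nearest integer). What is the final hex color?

#351608 is rgb(53, 22, 8).
A 10% tint moves each channel 10% toward 255:
  R: 53 + 20.2 = 73.2 → 73
  G: 22 + 23.3 = 45.3 → 45
  B: 8 + 0.1×(255−8) = 8 + 24.7 = 32.7 → 33
After the tint: rgb(73, 45, 33) = #492D21.
Lerp each channel 6% toward 255:
  R: 73 + 0.06×(255−73) = 73 + 10.92 = 83.92 → 84
  G: 45 + 12.6 = 57.6 → 58
  B: 33 + 0.06×(255−33) = 33 + 13.32 = 46.32 → 46
rgb(84, 58, 46) = #543A2E.

#543A2E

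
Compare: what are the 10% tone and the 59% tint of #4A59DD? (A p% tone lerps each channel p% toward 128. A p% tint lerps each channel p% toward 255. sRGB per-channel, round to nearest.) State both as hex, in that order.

#4F5DD4, #B5BBF1

#4A59DD is rgb(74, 89, 221).
10% tone:
  R: 74 + 0.1×(128−74) = 74 + 5.4 = 79.4 → 79
  G: 89 + 3.9 = 92.9 → 93
  B: 221 + 0.1×(128−221) = 221 − 9.3 = 211.7 → 212
  → #4F5DD4
59% tint:
  R: 74 + 106.79 = 180.79 → 181
  G: 89 + 97.94 = 186.94 → 187
  B: 221 + 20.06 = 241.06 → 241
  → #B5BBF1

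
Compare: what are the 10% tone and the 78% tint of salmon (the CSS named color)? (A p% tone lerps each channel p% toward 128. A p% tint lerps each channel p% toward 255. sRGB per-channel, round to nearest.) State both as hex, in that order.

CSS salmon is rgb(250, 128, 114).
10% tone:
  R: 250 − 12.2 = 237.8 → 238
  G: 128 + 0.1×(128−128) = 128 + 0 = 128 → 128
  B: 114 + 1.4 = 115.4 → 115
  → #EE8073
78% tint:
  R: 250 + 0.78×(255−250) = 250 + 3.9 = 253.9 → 254
  G: 128 + 99.06 = 227.06 → 227
  B: 114 + 0.78×(255−114) = 114 + 109.98 = 223.98 → 224
  → #FEE3E0

#EE8073, #FEE3E0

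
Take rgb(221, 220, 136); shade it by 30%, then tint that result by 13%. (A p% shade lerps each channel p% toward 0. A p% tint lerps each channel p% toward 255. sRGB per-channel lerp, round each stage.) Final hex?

A 30% shade moves each channel 30% toward 0:
  R: 221 − 66.3 = 154.7 → 155
  G: 220 − 66 = 154 → 154
  B: 136 + 0.3×(0−136) = 136 − 40.8 = 95.2 → 95
After the shade: rgb(155, 154, 95) = #9B9A5F.
Lerp each channel 13% toward 255:
  R: 155 + 13 = 168 → 168
  G: 154 + 0.13×(255−154) = 154 + 13.13 = 167.13 → 167
  B: 95 + 0.13×(255−95) = 95 + 20.8 = 115.8 → 116
rgb(168, 167, 116) = #A8A774.

#A8A774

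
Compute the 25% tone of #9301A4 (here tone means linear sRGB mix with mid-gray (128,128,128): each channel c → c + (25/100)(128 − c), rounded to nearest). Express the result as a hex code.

#9301A4 is rgb(147, 1, 164).
Per channel, c → c + 0.25(128 − c):
  R: 147 − 4.75 = 142.25 → 142
  G: 1 + 31.75 = 32.75 → 33
  B: 164 + 0.25×(128−164) = 164 − 9 = 155 → 155
rgb(142, 33, 155) = #8E219B.

#8E219B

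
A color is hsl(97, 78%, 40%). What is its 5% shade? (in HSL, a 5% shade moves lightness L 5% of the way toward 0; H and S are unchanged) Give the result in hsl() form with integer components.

hsl(97, 78%, 38%)

L moves 5% from 40 toward 0: 40 − 2 = 38 → 38.
H and S are unchanged.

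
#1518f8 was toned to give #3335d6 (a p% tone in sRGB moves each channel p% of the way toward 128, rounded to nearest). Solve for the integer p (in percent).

28%

#1518f8 is rgb(21, 24, 248); #3335d6 is rgb(51, 53, 214).
On the B channel (widest range): 214 ≈ 248 + (p/100)(128 − 248), so p ≈ 100×(214 − 248)/(128 − 248) = -3400/-120 = 28.33.
p = 28 reproduces all three channels after rounding.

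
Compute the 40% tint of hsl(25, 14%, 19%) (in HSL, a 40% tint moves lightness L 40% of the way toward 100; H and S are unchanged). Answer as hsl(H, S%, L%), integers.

hsl(25, 14%, 51%)

L moves 40% from 19 toward 100: 19 + 32.4 = 51.4 → 51.
H and S are unchanged.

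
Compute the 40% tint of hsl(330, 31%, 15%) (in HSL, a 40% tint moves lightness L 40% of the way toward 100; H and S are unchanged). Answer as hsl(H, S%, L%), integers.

hsl(330, 31%, 49%)

L moves 40% from 15 toward 100: 15 + 34 = 49 → 49.
H and S are unchanged.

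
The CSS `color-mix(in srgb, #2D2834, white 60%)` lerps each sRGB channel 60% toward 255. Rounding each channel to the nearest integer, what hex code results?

#ABA9AE

#2D2834 is rgb(45, 40, 52).
Lerp each channel 60% toward 255:
  R: 45 + 0.6×(255−45) = 45 + 126 = 171 → 171
  G: 40 + 0.6×(255−40) = 40 + 129 = 169 → 169
  B: 52 + 0.6×(255−52) = 52 + 121.8 = 173.8 → 174
rgb(171, 169, 174) = #ABA9AE.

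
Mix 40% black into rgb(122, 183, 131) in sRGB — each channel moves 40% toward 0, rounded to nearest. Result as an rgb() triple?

Lerp each channel 40% toward 0:
  R: 122 − 48.8 = 73.2 → 73
  G: 183 + 0.4×(0−183) = 183 − 73.2 = 109.8 → 110
  B: 131 − 52.4 = 78.6 → 79

rgb(73, 110, 79)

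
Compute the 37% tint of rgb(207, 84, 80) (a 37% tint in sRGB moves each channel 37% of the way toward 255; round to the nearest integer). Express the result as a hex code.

#E19391

A 37% tint moves each channel 37% toward 255:
  R: 207 + 17.76 = 224.76 → 225
  G: 84 + 0.37×(255−84) = 84 + 63.27 = 147.27 → 147
  B: 80 + 64.75 = 144.75 → 145
rgb(225, 147, 145) = #E19391.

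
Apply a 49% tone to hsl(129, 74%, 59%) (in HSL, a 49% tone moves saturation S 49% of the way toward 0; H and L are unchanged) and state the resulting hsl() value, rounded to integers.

S moves 49% from 74 toward 0: 74 − 36.26 = 37.74 → 38.
H and L are unchanged.

hsl(129, 38%, 59%)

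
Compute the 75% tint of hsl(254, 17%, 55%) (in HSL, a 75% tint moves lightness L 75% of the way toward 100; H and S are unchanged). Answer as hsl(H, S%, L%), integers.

L moves 75% from 55 toward 100: 55 + 33.75 = 88.75 → 89.
H and S are unchanged.

hsl(254, 17%, 89%)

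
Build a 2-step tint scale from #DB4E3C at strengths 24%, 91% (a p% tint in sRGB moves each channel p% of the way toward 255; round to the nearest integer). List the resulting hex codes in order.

#DB4E3C is rgb(219, 78, 60).
24%: (219 + 8.64 = 227.64→228, 78 + 42.48 = 120.48→120, 60 + 46.8 = 106.8→107) → #E4786B
91%: (219 + 32.76 = 251.76→252, 78 + 161.07 = 239.07→239, 60 + 177.45 = 237.45→237) → #FCEFED

#E4786B, #FCEFED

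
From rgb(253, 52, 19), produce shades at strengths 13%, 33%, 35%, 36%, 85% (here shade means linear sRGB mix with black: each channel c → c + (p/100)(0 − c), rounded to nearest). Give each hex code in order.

13%: (253 − 32.89 = 220.11→220, 52 − 6.76 = 45.24→45, 19 − 2.47 = 16.53→17) → #DC2D11
33%: (253 − 83.49 = 169.51→170, 52 − 17.16 = 34.84→35, 19 − 6.27 = 12.73→13) → #AA230D
35%: (253 − 88.55 = 164.45→164, 52 − 18.2 = 33.8→34, 19 − 6.65 = 12.35→12) → #A4220C
36%: (253 − 91.08 = 161.92→162, 52 − 18.72 = 33.28→33, 19 − 6.84 = 12.16→12) → #A2210C
85%: (253 − 215.05 = 37.95→38, 52 − 44.2 = 7.8→8, 19 − 16.15 = 2.85→3) → #260803

#DC2D11, #AA230D, #A4220C, #A2210C, #260803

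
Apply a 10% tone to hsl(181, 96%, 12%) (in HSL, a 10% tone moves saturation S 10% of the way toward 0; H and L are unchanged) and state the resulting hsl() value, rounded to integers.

hsl(181, 86%, 12%)

S moves 10% from 96 toward 0: 96 − 9.6 = 86.4 → 86.
H and L are unchanged.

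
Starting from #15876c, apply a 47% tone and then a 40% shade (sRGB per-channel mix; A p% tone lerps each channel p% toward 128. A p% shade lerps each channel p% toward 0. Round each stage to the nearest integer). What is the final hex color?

#15876c is rgb(21, 135, 108).
A 47% tone moves each channel 47% toward 128:
  R: 21 + 50.29 = 71.29 → 71
  G: 135 − 3.29 = 131.71 → 132
  B: 108 + 0.47×(128−108) = 108 + 9.4 = 117.4 → 117
After the tone: rgb(71, 132, 117) = #478475.
A 40% shade moves each channel 40% toward 0:
  R: 71 + 0.4×(0−71) = 71 − 28.4 = 42.6 → 43
  G: 132 + 0.4×(0−132) = 132 − 52.8 = 79.2 → 79
  B: 117 + 0.4×(0−117) = 117 − 46.8 = 70.2 → 70
rgb(43, 79, 70) = #2b4f46.

#2b4f46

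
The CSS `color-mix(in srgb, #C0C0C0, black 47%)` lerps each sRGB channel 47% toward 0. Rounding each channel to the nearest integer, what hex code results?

#C0C0C0 is rgb(192, 192, 192).
Lerp each channel 47% toward 0:
  R: 192 + 0.47×(0−192) = 192 − 90.24 = 101.76 → 102
  G: 192 + 0.47×(0−192) = 192 − 90.24 = 101.76 → 102
  B: 192 + 0.47×(0−192) = 192 − 90.24 = 101.76 → 102
rgb(102, 102, 102) = #666666.

#666666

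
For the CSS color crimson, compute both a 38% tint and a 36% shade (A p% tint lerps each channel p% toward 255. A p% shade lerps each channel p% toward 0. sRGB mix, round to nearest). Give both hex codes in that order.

#e96d86, #8d0d26

CSS crimson is rgb(220, 20, 60).
38% tint:
  R: 220 + 0.38×(255−220) = 220 + 13.3 = 233.3 → 233
  G: 20 + 89.3 = 109.3 → 109
  B: 60 + 74.1 = 134.1 → 134
  → #e96d86
36% shade:
  R: 220 + 0.36×(0−220) = 220 − 79.2 = 140.8 → 141
  G: 20 + 0.36×(0−20) = 20 − 7.2 = 12.8 → 13
  B: 60 − 21.6 = 38.4 → 38
  → #8d0d26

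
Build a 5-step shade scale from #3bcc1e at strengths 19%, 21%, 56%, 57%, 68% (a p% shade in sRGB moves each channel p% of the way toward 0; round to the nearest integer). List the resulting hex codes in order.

#30a518, #2fa118, #1a5a0d, #19580d, #13410a

#3bcc1e is rgb(59, 204, 30).
19%: (59 − 11.21 = 47.79→48, 204 − 38.76 = 165.24→165, 30 − 5.7 = 24.3→24) → #30a518
21%: (59 − 12.39 = 46.61→47, 204 − 42.84 = 161.16→161, 30 − 6.3 = 23.7→24) → #2fa118
56%: (59 − 33.04 = 25.96→26, 204 − 114.24 = 89.76→90, 30 − 16.8 = 13.2→13) → #1a5a0d
57%: (59 − 33.63 = 25.37→25, 204 − 116.28 = 87.72→88, 30 − 17.1 = 12.9→13) → #19580d
68%: (59 − 40.12 = 18.88→19, 204 − 138.72 = 65.28→65, 30 − 20.4 = 9.6→10) → #13410a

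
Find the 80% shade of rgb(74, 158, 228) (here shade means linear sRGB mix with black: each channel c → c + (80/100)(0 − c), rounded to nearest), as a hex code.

Lerp each channel 80% toward 0:
  R: 74 + 0.8×(0−74) = 74 − 59.2 = 14.8 → 15
  G: 158 − 126.4 = 31.6 → 32
  B: 228 − 182.4 = 45.6 → 46
rgb(15, 32, 46) = #0F202E.

#0F202E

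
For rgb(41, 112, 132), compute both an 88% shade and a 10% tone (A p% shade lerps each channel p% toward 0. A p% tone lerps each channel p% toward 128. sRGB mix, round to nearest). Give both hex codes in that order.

88% shade:
  R: 41 − 36.08 = 4.92 → 5
  G: 112 − 98.56 = 13.44 → 13
  B: 132 + 0.88×(0−132) = 132 − 116.16 = 15.84 → 16
  → #050D10
10% tone:
  R: 41 + 0.1×(128−41) = 41 + 8.7 = 49.7 → 50
  G: 112 + 1.6 = 113.6 → 114
  B: 132 − 0.4 = 131.6 → 132
  → #327284

#050D10, #327284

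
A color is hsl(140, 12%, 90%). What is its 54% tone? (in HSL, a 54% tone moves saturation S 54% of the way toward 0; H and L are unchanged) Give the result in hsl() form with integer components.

hsl(140, 6%, 90%)

S moves 54% from 12 toward 0: 12 − 6.48 = 5.52 → 6.
H and L are unchanged.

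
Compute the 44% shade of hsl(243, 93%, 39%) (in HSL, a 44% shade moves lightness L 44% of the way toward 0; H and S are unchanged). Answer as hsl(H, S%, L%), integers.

hsl(243, 93%, 22%)

L moves 44% from 39 toward 0: 39 − 17.16 = 21.84 → 22.
H and S are unchanged.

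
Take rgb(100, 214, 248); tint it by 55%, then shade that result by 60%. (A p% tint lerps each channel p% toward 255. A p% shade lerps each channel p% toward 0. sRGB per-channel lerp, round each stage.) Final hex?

#4A5F65

A 55% tint moves each channel 55% toward 255:
  R: 100 + 85.25 = 185.25 → 185
  G: 214 + 22.55 = 236.55 → 237
  B: 248 + 3.85 = 251.85 → 252
After the tint: rgb(185, 237, 252) = #B9EDFC.
Lerp each channel 60% toward 0:
  R: 185 + 0.6×(0−185) = 185 − 111 = 74 → 74
  G: 237 − 142.2 = 94.8 → 95
  B: 252 − 151.2 = 100.8 → 101
rgb(74, 95, 101) = #4A5F65.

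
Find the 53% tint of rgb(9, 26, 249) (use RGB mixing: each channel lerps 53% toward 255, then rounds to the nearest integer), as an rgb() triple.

rgb(139, 147, 252)

A 53% tint moves each channel 53% toward 255:
  R: 9 + 0.53×(255−9) = 9 + 130.38 = 139.38 → 139
  G: 26 + 0.53×(255−26) = 26 + 121.37 = 147.37 → 147
  B: 249 + 0.53×(255−249) = 249 + 3.18 = 252.18 → 252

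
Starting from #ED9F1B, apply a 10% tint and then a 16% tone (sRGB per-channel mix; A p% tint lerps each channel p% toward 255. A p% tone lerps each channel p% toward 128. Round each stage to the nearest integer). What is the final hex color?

#ED9F1B is rgb(237, 159, 27).
A 10% tint moves each channel 10% toward 255:
  R: 237 + 1.8 = 238.8 → 239
  G: 159 + 9.6 = 168.6 → 169
  B: 27 + 0.1×(255−27) = 27 + 22.8 = 49.8 → 50
After the tint: rgb(239, 169, 50) = #EFA932.
Per channel, c → c + 0.16(128 − c):
  R: 239 − 17.76 = 221.24 → 221
  G: 169 + 0.16×(128−169) = 169 − 6.56 = 162.44 → 162
  B: 50 + 12.48 = 62.48 → 62
rgb(221, 162, 62) = #DDA23E.

#DDA23E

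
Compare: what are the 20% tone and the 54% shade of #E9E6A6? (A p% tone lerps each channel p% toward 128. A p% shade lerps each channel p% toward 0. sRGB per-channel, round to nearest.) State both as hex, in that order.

#E9E6A6 is rgb(233, 230, 166).
20% tone:
  R: 233 − 21 = 212 → 212
  G: 230 − 20.4 = 209.6 → 210
  B: 166 − 7.6 = 158.4 → 158
  → #D4D29E
54% shade:
  R: 233 − 125.82 = 107.18 → 107
  G: 230 + 0.54×(0−230) = 230 − 124.2 = 105.8 → 106
  B: 166 − 89.64 = 76.36 → 76
  → #6B6A4C

#D4D29E, #6B6A4C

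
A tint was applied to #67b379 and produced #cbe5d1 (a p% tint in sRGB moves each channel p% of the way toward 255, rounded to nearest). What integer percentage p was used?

#67b379 is rgb(103, 179, 121); #cbe5d1 is rgb(203, 229, 209).
On the R channel (widest range): 203 ≈ 103 + (p/100)(255 − 103), so p ≈ 100×(203 − 103)/(255 − 103) = 10000/152 = 65.79.
p = 66 reproduces all three channels after rounding.

66%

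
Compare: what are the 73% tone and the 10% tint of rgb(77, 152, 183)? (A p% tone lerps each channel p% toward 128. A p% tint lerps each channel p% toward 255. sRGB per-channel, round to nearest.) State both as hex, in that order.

#72868f, #5fa2be

73% tone:
  R: 77 + 0.73×(128−77) = 77 + 37.23 = 114.23 → 114
  G: 152 − 17.52 = 134.48 → 134
  B: 183 + 0.73×(128−183) = 183 − 40.15 = 142.85 → 143
  → #72868f
10% tint:
  R: 77 + 17.8 = 94.8 → 95
  G: 152 + 10.3 = 162.3 → 162
  B: 183 + 0.1×(255−183) = 183 + 7.2 = 190.2 → 190
  → #5fa2be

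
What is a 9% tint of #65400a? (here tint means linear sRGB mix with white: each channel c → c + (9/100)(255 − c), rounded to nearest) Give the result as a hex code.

#65400a is rgb(101, 64, 10).
A 9% tint moves each channel 9% toward 255:
  R: 101 + 0.09×(255−101) = 101 + 13.86 = 114.86 → 115
  G: 64 + 0.09×(255−64) = 64 + 17.19 = 81.19 → 81
  B: 10 + 22.05 = 32.05 → 32
rgb(115, 81, 32) = #735120.

#735120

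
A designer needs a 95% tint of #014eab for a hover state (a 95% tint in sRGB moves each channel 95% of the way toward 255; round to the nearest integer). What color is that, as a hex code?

#014eab is rgb(1, 78, 171).
Lerp each channel 95% toward 255:
  R: 1 + 0.95×(255−1) = 1 + 241.3 = 242.3 → 242
  G: 78 + 168.15 = 246.15 → 246
  B: 171 + 0.95×(255−171) = 171 + 79.8 = 250.8 → 251
rgb(242, 246, 251) = #f2f6fb.

#f2f6fb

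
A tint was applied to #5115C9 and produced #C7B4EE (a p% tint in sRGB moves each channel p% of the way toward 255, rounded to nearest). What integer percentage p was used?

#5115C9 is rgb(81, 21, 201); #C7B4EE is rgb(199, 180, 238).
On the G channel (widest range): 180 ≈ 21 + (p/100)(255 − 21), so p ≈ 100×(180 − 21)/(255 − 21) = 15900/234 = 67.95.
p = 68 reproduces all three channels after rounding.

68%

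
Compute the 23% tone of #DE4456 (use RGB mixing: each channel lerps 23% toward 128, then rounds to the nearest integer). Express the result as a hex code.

#C85260

#DE4456 is rgb(222, 68, 86).
A 23% tone moves each channel 23% toward 128:
  R: 222 + 0.23×(128−222) = 222 − 21.62 = 200.38 → 200
  G: 68 + 0.23×(128−68) = 68 + 13.8 = 81.8 → 82
  B: 86 + 9.66 = 95.66 → 96
rgb(200, 82, 96) = #C85260.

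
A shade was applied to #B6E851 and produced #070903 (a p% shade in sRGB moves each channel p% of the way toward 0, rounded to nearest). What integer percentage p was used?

96%

#B6E851 is rgb(182, 232, 81); #070903 is rgb(7, 9, 3).
On the G channel (widest range): 9 ≈ 232 + (p/100)(0 − 232), so p ≈ 100×(9 − 232)/(0 − 232) = -22300/-232 = 96.12.
p = 96 reproduces all three channels after rounding.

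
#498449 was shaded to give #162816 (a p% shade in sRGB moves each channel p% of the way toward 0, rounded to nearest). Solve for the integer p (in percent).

70%

#498449 is rgb(73, 132, 73); #162816 is rgb(22, 40, 22).
On the G channel (widest range): 40 ≈ 132 + (p/100)(0 − 132), so p ≈ 100×(40 − 132)/(0 − 132) = -9200/-132 = 69.70.
p = 70 reproduces all three channels after rounding.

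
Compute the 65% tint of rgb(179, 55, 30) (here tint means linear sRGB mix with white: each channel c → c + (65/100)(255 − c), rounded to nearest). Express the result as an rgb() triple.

Per channel, c → c + 0.65(255 − c):
  R: 179 + 0.65×(255−179) = 179 + 49.4 = 228.4 → 228
  G: 55 + 0.65×(255−55) = 55 + 130 = 185 → 185
  B: 30 + 0.65×(255−30) = 30 + 146.25 = 176.25 → 176

rgb(228, 185, 176)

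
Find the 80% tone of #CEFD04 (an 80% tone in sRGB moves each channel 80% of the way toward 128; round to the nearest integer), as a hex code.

#909967

#CEFD04 is rgb(206, 253, 4).
Lerp each channel 80% toward 128:
  R: 206 + 0.8×(128−206) = 206 − 62.4 = 143.6 → 144
  G: 253 + 0.8×(128−253) = 253 − 100 = 153 → 153
  B: 4 + 99.2 = 103.2 → 103
rgb(144, 153, 103) = #909967.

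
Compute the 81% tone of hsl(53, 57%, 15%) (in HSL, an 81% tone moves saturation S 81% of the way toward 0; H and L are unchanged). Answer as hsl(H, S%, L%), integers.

S moves 81% from 57 toward 0: 57 − 46.17 = 10.83 → 11.
H and L are unchanged.

hsl(53, 11%, 15%)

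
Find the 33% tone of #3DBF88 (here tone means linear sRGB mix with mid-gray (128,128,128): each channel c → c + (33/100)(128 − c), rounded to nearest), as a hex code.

#53AA85

#3DBF88 is rgb(61, 191, 136).
Lerp each channel 33% toward 128:
  R: 61 + 22.11 = 83.11 → 83
  G: 191 + 0.33×(128−191) = 191 − 20.79 = 170.21 → 170
  B: 136 + 0.33×(128−136) = 136 − 2.64 = 133.36 → 133
rgb(83, 170, 133) = #53AA85.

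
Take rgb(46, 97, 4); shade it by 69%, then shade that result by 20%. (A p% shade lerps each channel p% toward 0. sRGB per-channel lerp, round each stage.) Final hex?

Lerp each channel 69% toward 0:
  R: 46 − 31.74 = 14.26 → 14
  G: 97 + 0.69×(0−97) = 97 − 66.93 = 30.07 → 30
  B: 4 − 2.76 = 1.24 → 1
After the shade: rgb(14, 30, 1) = #0E1E01.
Lerp each channel 20% toward 0:
  R: 14 + 0.2×(0−14) = 14 − 2.8 = 11.2 → 11
  G: 30 + 0.2×(0−30) = 30 − 6 = 24 → 24
  B: 1 − 0.2 = 0.8 → 1
rgb(11, 24, 1) = #0B1801.

#0B1801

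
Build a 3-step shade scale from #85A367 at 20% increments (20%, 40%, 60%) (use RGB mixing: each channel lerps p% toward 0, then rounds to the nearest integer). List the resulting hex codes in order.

#6A8252, #50623E, #354129

#85A367 is rgb(133, 163, 103).
20%: (133 − 26.6 = 106.4→106, 163 − 32.6 = 130.4→130, 103 − 20.6 = 82.4→82) → #6A8252
40%: (133 − 53.2 = 79.8→80, 163 − 65.2 = 97.8→98, 103 − 41.2 = 61.8→62) → #50623E
60%: (133 − 79.8 = 53.2→53, 163 − 97.8 = 65.2→65, 103 − 61.8 = 41.2→41) → #354129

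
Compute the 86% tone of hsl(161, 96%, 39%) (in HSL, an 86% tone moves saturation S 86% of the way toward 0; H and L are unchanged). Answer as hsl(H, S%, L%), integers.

hsl(161, 13%, 39%)

S moves 86% from 96 toward 0: 96 − 82.56 = 13.44 → 13.
H and L are unchanged.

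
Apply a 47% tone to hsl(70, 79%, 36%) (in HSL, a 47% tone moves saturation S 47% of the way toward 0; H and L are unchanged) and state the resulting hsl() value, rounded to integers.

hsl(70, 42%, 36%)

S moves 47% from 79 toward 0: 79 − 37.13 = 41.87 → 42.
H and L are unchanged.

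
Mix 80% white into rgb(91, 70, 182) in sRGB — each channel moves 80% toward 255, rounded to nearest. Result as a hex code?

#dedaf0

An 80% tint moves each channel 80% toward 255:
  R: 91 + 0.8×(255−91) = 91 + 131.2 = 222.2 → 222
  G: 70 + 148 = 218 → 218
  B: 182 + 58.4 = 240.4 → 240
rgb(222, 218, 240) = #dedaf0.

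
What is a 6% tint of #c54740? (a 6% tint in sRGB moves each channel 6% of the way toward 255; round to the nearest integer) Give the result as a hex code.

#c54740 is rgb(197, 71, 64).
Per channel, c → c + 0.06(255 − c):
  R: 197 + 3.48 = 200.48 → 200
  G: 71 + 0.06×(255−71) = 71 + 11.04 = 82.04 → 82
  B: 64 + 11.46 = 75.46 → 75
rgb(200, 82, 75) = #c8524b.

#c8524b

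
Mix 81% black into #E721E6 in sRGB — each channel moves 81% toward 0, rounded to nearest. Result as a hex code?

#E721E6 is rgb(231, 33, 230).
An 81% shade moves each channel 81% toward 0:
  R: 231 + 0.81×(0−231) = 231 − 187.11 = 43.89 → 44
  G: 33 + 0.81×(0−33) = 33 − 26.73 = 6.27 → 6
  B: 230 + 0.81×(0−230) = 230 − 186.3 = 43.7 → 44
rgb(44, 6, 44) = #2C062C.

#2C062C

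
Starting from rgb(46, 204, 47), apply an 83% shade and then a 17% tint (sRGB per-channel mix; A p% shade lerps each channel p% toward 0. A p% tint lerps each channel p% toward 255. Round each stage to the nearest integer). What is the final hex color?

#324832

Per channel, c → c + 0.83(0 − c):
  R: 46 + 0.83×(0−46) = 46 − 38.18 = 7.82 → 8
  G: 204 + 0.83×(0−204) = 204 − 169.32 = 34.68 → 35
  B: 47 + 0.83×(0−47) = 47 − 39.01 = 7.99 → 8
After the shade: rgb(8, 35, 8) = #082308.
Per channel, c → c + 0.17(255 − c):
  R: 8 + 41.99 = 49.99 → 50
  G: 35 + 0.17×(255−35) = 35 + 37.4 = 72.4 → 72
  B: 8 + 41.99 = 49.99 → 50
rgb(50, 72, 50) = #324832.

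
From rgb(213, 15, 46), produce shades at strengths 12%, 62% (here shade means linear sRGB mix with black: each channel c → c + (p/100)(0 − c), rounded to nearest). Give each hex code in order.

12%: (213 − 25.56 = 187.44→187, 15 − 1.8 = 13.2→13, 46 − 5.52 = 40.48→40) → #BB0D28
62%: (213 − 132.06 = 80.94→81, 15 − 9.3 = 5.7→6, 46 − 28.52 = 17.48→17) → #510611

#BB0D28, #510611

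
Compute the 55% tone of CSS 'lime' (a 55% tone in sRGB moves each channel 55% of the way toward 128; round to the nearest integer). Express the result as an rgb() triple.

CSS lime is rgb(0, 255, 0).
Per channel, c → c + 0.55(128 − c):
  R: 0 + 0.55×(128−0) = 0 + 70.4 = 70.4 → 70
  G: 255 − 69.85 = 185.15 → 185
  B: 0 + 70.4 = 70.4 → 70

rgb(70, 185, 70)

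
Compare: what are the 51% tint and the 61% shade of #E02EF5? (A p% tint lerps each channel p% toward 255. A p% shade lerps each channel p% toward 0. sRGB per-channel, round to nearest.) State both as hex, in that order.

#E02EF5 is rgb(224, 46, 245).
51% tint:
  R: 224 + 15.81 = 239.81 → 240
  G: 46 + 0.51×(255−46) = 46 + 106.59 = 152.59 → 153
  B: 245 + 0.51×(255−245) = 245 + 5.1 = 250.1 → 250
  → #F099FA
61% shade:
  R: 224 − 136.64 = 87.36 → 87
  G: 46 + 0.61×(0−46) = 46 − 28.06 = 17.94 → 18
  B: 245 − 149.45 = 95.55 → 96
  → #571260

#F099FA, #571260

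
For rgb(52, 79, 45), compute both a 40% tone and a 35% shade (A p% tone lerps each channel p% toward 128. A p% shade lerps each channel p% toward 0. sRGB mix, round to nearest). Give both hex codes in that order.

40% tone:
  R: 52 + 30.4 = 82.4 → 82
  G: 79 + 0.4×(128−79) = 79 + 19.6 = 98.6 → 99
  B: 45 + 0.4×(128−45) = 45 + 33.2 = 78.2 → 78
  → #52634E
35% shade:
  R: 52 − 18.2 = 33.8 → 34
  G: 79 + 0.35×(0−79) = 79 − 27.65 = 51.35 → 51
  B: 45 + 0.35×(0−45) = 45 − 15.75 = 29.25 → 29
  → #22331D

#52634E, #22331D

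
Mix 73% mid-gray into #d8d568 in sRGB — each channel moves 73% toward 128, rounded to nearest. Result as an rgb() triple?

#d8d568 is rgb(216, 213, 104).
Lerp each channel 73% toward 128:
  R: 216 − 64.24 = 151.76 → 152
  G: 213 + 0.73×(128−213) = 213 − 62.05 = 150.95 → 151
  B: 104 + 17.52 = 121.52 → 122

rgb(152, 151, 122)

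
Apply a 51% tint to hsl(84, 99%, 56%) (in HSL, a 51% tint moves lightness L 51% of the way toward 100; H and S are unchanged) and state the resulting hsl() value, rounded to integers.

hsl(84, 99%, 78%)

L moves 51% from 56 toward 100: 56 + 22.44 = 78.44 → 78.
H and S are unchanged.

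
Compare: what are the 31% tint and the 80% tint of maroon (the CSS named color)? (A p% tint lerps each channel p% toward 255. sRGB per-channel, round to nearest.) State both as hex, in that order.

CSS maroon is rgb(128, 0, 0).
31% tint:
  R: 128 + 39.37 = 167.37 → 167
  G: 0 + 0.31×(255−0) = 0 + 79.05 = 79.05 → 79
  B: 0 + 0.31×(255−0) = 0 + 79.05 = 79.05 → 79
  → #A74F4F
80% tint:
  R: 128 + 0.8×(255−128) = 128 + 101.6 = 229.6 → 230
  G: 0 + 0.8×(255−0) = 0 + 204 = 204 → 204
  B: 0 + 0.8×(255−0) = 0 + 204 = 204 → 204
  → #E6CCCC

#A74F4F, #E6CCCC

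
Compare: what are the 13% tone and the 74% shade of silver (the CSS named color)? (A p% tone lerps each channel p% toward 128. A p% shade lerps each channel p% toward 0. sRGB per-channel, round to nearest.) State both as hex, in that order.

#B8B8B8, #323232

CSS silver is rgb(192, 192, 192).
13% tone:
  R: 192 + 0.13×(128−192) = 192 − 8.32 = 183.68 → 184
  G: 192 + 0.13×(128−192) = 192 − 8.32 = 183.68 → 184
  B: 192 − 8.32 = 183.68 → 184
  → #B8B8B8
74% shade:
  R: 192 + 0.74×(0−192) = 192 − 142.08 = 49.92 → 50
  G: 192 + 0.74×(0−192) = 192 − 142.08 = 49.92 → 50
  B: 192 + 0.74×(0−192) = 192 − 142.08 = 49.92 → 50
  → #323232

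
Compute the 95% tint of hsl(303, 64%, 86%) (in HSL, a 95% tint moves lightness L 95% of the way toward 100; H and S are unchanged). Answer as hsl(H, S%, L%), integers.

L moves 95% from 86 toward 100: 86 + 13.3 = 99.3 → 99.
H and S are unchanged.

hsl(303, 64%, 99%)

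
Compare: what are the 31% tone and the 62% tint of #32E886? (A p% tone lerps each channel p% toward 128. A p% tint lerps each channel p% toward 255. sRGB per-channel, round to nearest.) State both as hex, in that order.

#32E886 is rgb(50, 232, 134).
31% tone:
  R: 50 + 0.31×(128−50) = 50 + 24.18 = 74.18 → 74
  G: 232 + 0.31×(128−232) = 232 − 32.24 = 199.76 → 200
  B: 134 + 0.31×(128−134) = 134 − 1.86 = 132.14 → 132
  → #4AC884
62% tint:
  R: 50 + 0.62×(255−50) = 50 + 127.1 = 177.1 → 177
  G: 232 + 14.26 = 246.26 → 246
  B: 134 + 75.02 = 209.02 → 209
  → #B1F6D1

#4AC884, #B1F6D1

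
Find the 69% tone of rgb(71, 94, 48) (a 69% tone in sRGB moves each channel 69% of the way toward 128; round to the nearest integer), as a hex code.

#6e7567

A 69% tone moves each channel 69% toward 128:
  R: 71 + 0.69×(128−71) = 71 + 39.33 = 110.33 → 110
  G: 94 + 0.69×(128−94) = 94 + 23.46 = 117.46 → 117
  B: 48 + 0.69×(128−48) = 48 + 55.2 = 103.2 → 103
rgb(110, 117, 103) = #6e7567.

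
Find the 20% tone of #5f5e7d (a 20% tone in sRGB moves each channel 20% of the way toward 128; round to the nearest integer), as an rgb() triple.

rgb(102, 101, 126)

#5f5e7d is rgb(95, 94, 125).
A 20% tone moves each channel 20% toward 128:
  R: 95 + 0.2×(128−95) = 95 + 6.6 = 101.6 → 102
  G: 94 + 6.8 = 100.8 → 101
  B: 125 + 0.2×(128−125) = 125 + 0.6 = 125.6 → 126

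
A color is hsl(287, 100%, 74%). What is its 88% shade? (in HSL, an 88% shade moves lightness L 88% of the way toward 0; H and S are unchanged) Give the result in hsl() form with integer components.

hsl(287, 100%, 9%)

L moves 88% from 74 toward 0: 74 − 65.12 = 8.88 → 9.
H and S are unchanged.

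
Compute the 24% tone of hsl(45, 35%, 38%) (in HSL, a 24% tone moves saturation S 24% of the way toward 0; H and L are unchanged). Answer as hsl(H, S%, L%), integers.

S moves 24% from 35 toward 0: 35 − 8.4 = 26.6 → 27.
H and L are unchanged.

hsl(45, 27%, 38%)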